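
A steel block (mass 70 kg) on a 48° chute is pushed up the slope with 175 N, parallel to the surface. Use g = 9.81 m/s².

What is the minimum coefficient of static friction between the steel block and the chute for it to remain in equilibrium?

μ_s,min ≈ 0.73

N = m g cos θ = 459.5 N.
Friction must make up the shortfall along the incline: f = m g sin θ − P = 510.3 − 175 = 335.3 N.
At the threshold f = μ_s N, so μ_s,min = 335.3/459.5 = 0.73.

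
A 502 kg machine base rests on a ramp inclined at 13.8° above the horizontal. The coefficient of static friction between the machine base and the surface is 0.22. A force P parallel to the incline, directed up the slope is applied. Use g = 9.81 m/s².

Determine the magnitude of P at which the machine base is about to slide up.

P ≈ 2230 N

At impending motion up the slope, friction acts down-slope at its limit: f = μ_s N.
P is parallel to the surface, so N = m g cos θ = 4780 N.
Along the incline: P = m g sin θ + μ_s N = 1170 + 0.22×4780 = 2230 N.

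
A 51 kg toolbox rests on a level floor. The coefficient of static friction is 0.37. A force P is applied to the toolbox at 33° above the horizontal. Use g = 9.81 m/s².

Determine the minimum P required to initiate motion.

N = m g − P sin α (the pull lifts the toolbox).
At impending slip, P cos α = μ_s N = μ_s (m g − P sin α).
Solving: P (cos α + μ_s sin α) = μ_s m g → P = 0.37×500/(cos 33° + 0.37 sin 33°) = 185/1.04 = 178 N.

P ≈ 178 N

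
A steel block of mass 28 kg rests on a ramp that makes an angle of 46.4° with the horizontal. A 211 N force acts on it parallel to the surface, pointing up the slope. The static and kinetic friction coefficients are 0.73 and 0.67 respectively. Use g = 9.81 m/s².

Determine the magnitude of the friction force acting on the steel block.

Normal force: N = m g cos θ = 28 × 9.81 × cos 46.4° = 189.4 N.
Parallel to the incline, ΣF = 0 gives f = m g sin θ − P = 198.9 − 211 = -12.08 N (up-slope positive).
Static friction can supply at most μ_s N = 138.3 N.
Since |-12.08| ≤ 138.3 N, no slip — friction simply equals what equilibrium demands.

f ≈ 12.1 N (down the incline)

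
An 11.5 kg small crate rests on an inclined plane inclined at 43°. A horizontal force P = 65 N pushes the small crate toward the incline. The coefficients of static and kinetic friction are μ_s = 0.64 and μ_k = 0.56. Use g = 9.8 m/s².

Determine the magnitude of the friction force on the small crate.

The horizontal push has a component P sin θ into the surface, so N = m g cos θ + P sin θ = 82.42 + 44.33 = 126.8 N.
Parallel to the incline: P cos θ − m g sin θ = 47.54 − 76.86 = -29.32 N; the friction needed to balance this is 29.32 N acting up the slope.
Maximum static friction: μ_s N = 0.64 × 126.8 = 81.12 N.
Since 29.32 N is within the 81.12 N limit, the small crate stays put and friction is exactly 29.3 N.

f ≈ 29.3 N (up the incline)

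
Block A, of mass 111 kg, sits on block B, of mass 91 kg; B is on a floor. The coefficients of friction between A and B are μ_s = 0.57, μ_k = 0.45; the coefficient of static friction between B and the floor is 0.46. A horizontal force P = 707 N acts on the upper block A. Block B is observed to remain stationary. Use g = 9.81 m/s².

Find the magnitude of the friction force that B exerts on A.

Normal force at the A–B interface: N₁ = m_A g = 1089 N.
Maximum static friction on A from B: μ_s N₁ = 0.57×1089 = 620.7 N.
Since P = 707 N > 620.7 N, A slides on B; the A–B friction is kinetic: f₁ = μ_k N₁ = 0.45×1089 = 490 N.
B experiences an equal 490 N forward from A (third law). B is in equilibrium, so the floor supplies f₂ = 490 N of static friction (limit μ_s(m_A+m_B)g = 911.5 N, not exceeded).

f ≈ 490 N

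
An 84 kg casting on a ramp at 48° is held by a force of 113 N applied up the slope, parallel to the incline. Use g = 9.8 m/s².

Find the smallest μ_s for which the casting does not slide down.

N = m g cos θ = 550.8 N.
Friction must make up the shortfall along the incline: f = m g sin θ − P = 611.8 − 113 = 498.8 N.
At the threshold f = μ_s N, so μ_s,min = 498.8/550.8 = 0.905.

μ_s,min ≈ 0.905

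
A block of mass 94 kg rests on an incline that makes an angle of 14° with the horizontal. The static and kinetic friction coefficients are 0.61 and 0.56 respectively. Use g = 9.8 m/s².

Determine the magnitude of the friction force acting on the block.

The normal reaction is N = m g cos θ = 893.8 N.
Along the slope the weight component is m g sin θ = 222.9 N; friction must supply exactly this, acting up-slope.
Static friction can supply at most μ_s N = 545.2 N.
Since |222.9| ≤ 545.2 N, no slip — friction simply equals what equilibrium demands.

f ≈ 223 N (up the incline)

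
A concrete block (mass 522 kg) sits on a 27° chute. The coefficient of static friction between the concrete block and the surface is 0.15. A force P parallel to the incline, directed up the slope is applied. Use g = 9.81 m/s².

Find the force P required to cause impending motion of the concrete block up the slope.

At impending motion up the slope, friction acts down-slope at its limit: f = μ_s N.
P is parallel to the surface, so N = m g cos θ = 4560 N.
Along the incline: P = m g sin θ + μ_s N = 2320 + 0.15×4560 = 3010 N.

P ≈ 3010 N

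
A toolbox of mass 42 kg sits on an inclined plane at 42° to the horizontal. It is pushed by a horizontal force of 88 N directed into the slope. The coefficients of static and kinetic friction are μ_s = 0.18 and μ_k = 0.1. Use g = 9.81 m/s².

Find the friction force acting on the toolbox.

f ≈ 36.5 N (up the incline)

Normal direction: N = m g cos θ + P sin θ = 365.1 N.
Parallel to the incline: P cos θ − m g sin θ = 65.4 − 275.7 = -210.3 N; the friction needed to balance this is 210.3 N acting up the slope.
Maximum static friction: μ_s N = 0.18 × 365.1 = 65.71 N.
The required 210.3 N exceeds the static limit, so the toolbox slides down-slope and f = μ_k N = 0.1×365.1 = 36.5 N.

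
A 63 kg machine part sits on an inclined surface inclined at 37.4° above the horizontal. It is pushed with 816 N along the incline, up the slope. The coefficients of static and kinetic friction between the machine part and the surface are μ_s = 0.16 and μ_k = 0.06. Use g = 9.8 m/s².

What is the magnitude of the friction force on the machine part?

f ≈ 29.4 N (down the incline)

Perpendicular to the surface, N = m g cos θ = 63·9.8·cos 37.4° = 490.5 N.
The friction needed for equilibrium is m g sin θ − P = 375 − 816 = -441 N, measured positive up-slope.
Static friction can supply at most μ_s N = 78.48 N.
|-441| exceeds 78.48 N, so the machine part slips up-slope; friction is kinetic, f = μ_k N = 0.06×490.5 = 29.4 N.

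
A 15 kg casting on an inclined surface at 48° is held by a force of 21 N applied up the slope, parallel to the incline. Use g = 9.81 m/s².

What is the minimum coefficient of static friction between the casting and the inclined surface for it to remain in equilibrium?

μ_s,min ≈ 0.897

N = m g cos θ = 98.46 N.
Friction must make up the shortfall along the incline: f = m g sin θ − P = 109.4 − 21 = 88.35 N.
At the threshold f = μ_s N, so μ_s,min = 88.35/98.46 = 0.897.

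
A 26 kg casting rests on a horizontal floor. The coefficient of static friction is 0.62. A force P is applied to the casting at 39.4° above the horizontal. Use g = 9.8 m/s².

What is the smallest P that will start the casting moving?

N = m g − P sin α (the pull lifts the casting).
At impending slip, P cos α = μ_s N = μ_s (m g − P sin α).
Solving: P (cos α + μ_s sin α) = μ_s m g → P = 0.62×255/(cos 39.4° + 0.62 sin 39.4°) = 158/1.166 = 135 N.

P ≈ 135 N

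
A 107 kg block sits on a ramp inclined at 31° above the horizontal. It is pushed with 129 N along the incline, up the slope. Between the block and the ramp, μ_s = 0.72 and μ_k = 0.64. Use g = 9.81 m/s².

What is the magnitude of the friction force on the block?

f ≈ 412 N (up the incline)

Perpendicular to the surface, N = m g cos θ = 107·9.81·cos 31° = 899.7 N.
The friction needed for equilibrium is m g sin θ − P = 540.6 − 129 = 411.6 N, measured positive up-slope.
The static-friction ceiling is μ_s N = 0.72 × 899.7 = 647.8 N.
Since |411.6| ≤ 647.8 N, no slip — friction simply equals what equilibrium demands.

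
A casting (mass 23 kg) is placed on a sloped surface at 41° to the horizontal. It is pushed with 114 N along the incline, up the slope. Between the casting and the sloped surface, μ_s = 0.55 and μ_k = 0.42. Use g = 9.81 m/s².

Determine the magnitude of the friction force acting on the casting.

f ≈ 34 N (up the incline)

Normal force: N = m g cos θ = 23 × 9.81 × cos 41° = 170.3 N.
The friction needed for equilibrium is m g sin θ − P = 148 − 114 = 34.03 N, measured positive up-slope.
Static friction can supply at most μ_s N = 93.66 N.
Since |34.03| ≤ 93.66 N, the casting remains in static equilibrium and friction takes exactly the required value.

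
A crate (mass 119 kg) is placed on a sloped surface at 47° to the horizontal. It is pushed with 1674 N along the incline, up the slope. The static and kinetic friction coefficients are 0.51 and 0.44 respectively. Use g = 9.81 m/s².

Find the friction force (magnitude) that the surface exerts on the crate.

f ≈ 350 N (down the incline)

Perpendicular to the surface, N = m g cos θ = 119·9.81·cos 47° = 796.2 N.
The friction needed for equilibrium is m g sin θ − P = 853.8 − 1674 = -820.2 N, measured positive up-slope.
Static friction can supply at most μ_s N = 406 N.
Since |-820.2| > 406 N, static friction cannot hold it; the crate slides up the incline and kinetic friction applies: f = μ_k N = 0.44 × 796.2 = 350 N.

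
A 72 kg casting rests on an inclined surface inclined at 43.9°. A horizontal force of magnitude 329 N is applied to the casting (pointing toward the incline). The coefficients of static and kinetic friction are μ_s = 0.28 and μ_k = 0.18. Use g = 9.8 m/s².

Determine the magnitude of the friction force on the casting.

f ≈ 133 N (up the incline)

The horizontal push has a component P sin θ into the surface, so N = m g cos θ + P sin θ = 508.4 + 228.1 = 736.6 N.
Parallel to the incline: P cos θ − m g sin θ = 237.1 − 489.3 = -252.2 N; the friction needed to balance this is 252.2 N acting up the slope.
Maximum static friction: μ_s N = 0.28 × 736.6 = 206.2 N.
|f_req| = 252.2 > 206.2 N → the casting slides down the incline; f = μ_k N = 0.18 × 736.6 = 133 N.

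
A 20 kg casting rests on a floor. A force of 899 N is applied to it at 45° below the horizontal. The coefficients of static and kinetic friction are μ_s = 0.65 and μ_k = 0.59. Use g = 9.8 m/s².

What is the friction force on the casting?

f ≈ 491 N

N = m g + P sin α = 196 + 899×sin 45° = 831.7 N.
Horizontally, friction must balance P cos α = 635.7 N.
μ_s N = 0.65 × 831.7 = 540.6 N.
The required friction exceeds μ_s N, so the casting moves and f = μ_k N = 491 N.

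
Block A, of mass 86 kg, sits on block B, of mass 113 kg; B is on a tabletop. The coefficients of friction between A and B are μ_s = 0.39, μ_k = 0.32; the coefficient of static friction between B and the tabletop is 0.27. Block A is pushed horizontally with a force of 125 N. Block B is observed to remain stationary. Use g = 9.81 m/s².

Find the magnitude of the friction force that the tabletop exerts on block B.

f ≈ 125 N

The normal force B exerts on A is simply A's weight, N₁ = 843.7 N.
So the A–B interface can sustain at most μ_s N₁ = 329 N of static friction.
P = 125 N is within that limit, so A and B move together (both at rest); the A–B friction is simply f₁ = P = 125 N.
By Newton's third law B feels 125 N forward from A. With B stationary, the floor's static friction on B balances it: f₂ = 125 N (well within μ_s(m_A+m_B)g = 527.1 N).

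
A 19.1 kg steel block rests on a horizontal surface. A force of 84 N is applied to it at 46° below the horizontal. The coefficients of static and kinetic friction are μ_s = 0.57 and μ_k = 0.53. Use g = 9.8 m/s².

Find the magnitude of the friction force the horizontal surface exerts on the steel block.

f ≈ 58.4 N

The vertical component of P adds to the normal force: N = m g + P sin α = 187.2 + 60.42 = 247.6 N.
For equilibrium, f = P cos α = 84×cos 46° = 58.35 N.
The static-friction limit is μ_s N = 141.1 N.
58.35 ≤ 141.1 N → static; friction equals the required 58.4 N.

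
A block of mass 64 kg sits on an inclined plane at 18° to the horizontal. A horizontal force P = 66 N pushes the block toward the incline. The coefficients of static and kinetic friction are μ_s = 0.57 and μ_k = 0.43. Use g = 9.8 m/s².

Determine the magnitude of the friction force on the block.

Normal direction: N = m g cos θ + P sin θ = 616.9 N.
Parallel to the incline: P cos θ − m g sin θ = 62.77 − 193.8 = -131 N; the friction needed to balance this is 131 N acting up the slope.
The limit of static friction is μ_s N = 351.6 N.
Since 131 N is within the 351.6 N limit, the block stays put and friction is exactly 131 N.

f ≈ 131 N (up the incline)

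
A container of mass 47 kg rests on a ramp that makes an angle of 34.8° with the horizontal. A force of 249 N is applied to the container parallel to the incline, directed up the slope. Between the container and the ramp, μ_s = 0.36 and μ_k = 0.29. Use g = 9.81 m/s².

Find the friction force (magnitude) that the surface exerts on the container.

Perpendicular to the surface, N = m g cos θ = 47·9.81·cos 34.8° = 378.6 N.
For equilibrium along the incline the friction force must supply f = m g sin θ − P = 263.1 − 249 = 14.14 N (positive meaning up-slope).
The static-friction ceiling is μ_s N = 0.36 × 378.6 = 136.3 N.
Since |14.14| ≤ 136.3 N, the container remains in static equilibrium and friction takes exactly the required value.

f ≈ 14.1 N (up the incline)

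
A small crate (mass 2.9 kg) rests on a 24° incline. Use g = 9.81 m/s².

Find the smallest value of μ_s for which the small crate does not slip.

μ_s,min ≈ 0.445

At the slip threshold m g sin θ = μ_s m g cos θ, so μ_s,min = tan θ.
μ_s,min = tan 24° = 0.445.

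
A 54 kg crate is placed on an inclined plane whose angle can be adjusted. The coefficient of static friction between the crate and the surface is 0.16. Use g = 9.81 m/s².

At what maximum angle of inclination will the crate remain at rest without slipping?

θ_max ≈ 9.09°

At the slip threshold, m g sin θ = μ_s · m g cos θ, so tan θ = μ_s.
θ_max = arctan(0.16) = 9.09°.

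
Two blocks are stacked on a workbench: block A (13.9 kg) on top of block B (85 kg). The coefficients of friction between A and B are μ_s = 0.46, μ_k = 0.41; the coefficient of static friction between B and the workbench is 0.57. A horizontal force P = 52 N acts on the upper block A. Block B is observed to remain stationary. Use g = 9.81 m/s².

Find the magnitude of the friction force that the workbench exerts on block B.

Between the blocks, N₁ = m_A g = 136.4 N.
So the A–B interface can sustain at most μ_s N₁ = 62.73 N of static friction.
P = 52 N is within that limit, so A and B move together (both at rest); the A–B friction is simply f₁ = P = 52 N.
By Newton's third law B feels 52 N forward from A. With B stationary, the floor's static friction on B balances it: f₂ = 52 N (well within μ_s(m_A+m_B)g = 553 N).

f ≈ 52 N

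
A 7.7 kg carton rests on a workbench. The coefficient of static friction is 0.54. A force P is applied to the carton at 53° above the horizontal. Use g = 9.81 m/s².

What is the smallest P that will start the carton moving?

P ≈ 39.5 N

N = m g − P sin α (the pull lifts the carton).
At impending slip, P cos α = μ_s N = μ_s (m g − P sin α).
Solving: P (cos α + μ_s sin α) = μ_s m g → P = 0.54×75.5/(cos 53° + 0.54 sin 53°) = 40.8/1.033 = 39.5 N.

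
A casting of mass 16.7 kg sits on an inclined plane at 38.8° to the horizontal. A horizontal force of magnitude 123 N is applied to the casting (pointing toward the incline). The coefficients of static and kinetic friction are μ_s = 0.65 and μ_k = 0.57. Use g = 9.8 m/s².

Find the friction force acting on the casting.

Resolve perpendicular to the incline: N = m g cos θ + P sin θ = 16.7×9.8×cos 38.8° + 123×sin 38.8° = 204.6 N.
Parallel to the incline: P cos θ − m g sin θ = 95.86 − 102.5 = -6.691 N; the friction needed to balance this is 6.691 N acting up the slope.
The limit of static friction is μ_s N = 133 N.
Since 6.691 N is within the 133 N limit, the casting stays put and friction is exactly 6.69 N.

f ≈ 6.69 N (up the incline)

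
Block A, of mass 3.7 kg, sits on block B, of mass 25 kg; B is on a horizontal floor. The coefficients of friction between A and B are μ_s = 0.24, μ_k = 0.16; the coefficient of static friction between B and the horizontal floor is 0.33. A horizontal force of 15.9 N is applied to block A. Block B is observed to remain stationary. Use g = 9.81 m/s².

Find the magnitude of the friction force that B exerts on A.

f ≈ 5.81 N

Between the blocks, N₁ = m_A g = 36.3 N.
So the A–B interface can sustain at most μ_s N₁ = 8.711 N of static friction.
Since P = 15.9 N > 8.711 N, A slides on B; the A–B friction is kinetic: f₁ = μ_k N₁ = 0.16×36.3 = 5.81 N.
By Newton's third law B feels 5.81 N forward from A. With B stationary, the floor's static friction on B balances it: f₂ = 5.81 N (well within μ_s(m_A+m_B)g = 92.91 N).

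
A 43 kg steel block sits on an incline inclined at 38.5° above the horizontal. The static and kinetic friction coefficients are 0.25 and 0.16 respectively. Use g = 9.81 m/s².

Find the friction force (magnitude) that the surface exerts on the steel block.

The normal reaction is N = m g cos θ = 330.1 N.
For equilibrium along the incline, friction must balance the weight component: f = m g sin θ = 262.6 N up the slope.
The static-friction ceiling is μ_s N = 0.25 × 330.1 = 82.53 N.
|262.6| exceeds 82.53 N, so the steel block slips down-slope; friction is kinetic, f = μ_k N = 0.16×330.1 = 52.8 N.

f ≈ 52.8 N (up the incline)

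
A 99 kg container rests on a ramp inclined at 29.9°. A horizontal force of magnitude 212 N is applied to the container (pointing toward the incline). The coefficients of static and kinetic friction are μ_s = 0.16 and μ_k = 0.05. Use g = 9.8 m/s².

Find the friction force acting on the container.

Normal direction: N = m g cos θ + P sin θ = 946.7 N.
Parallel to the incline: P cos θ − m g sin θ = 183.8 − 483.6 = -299.9 N; the friction needed to balance this is 299.9 N acting up the slope.
The limit of static friction is μ_s N = 151.5 N.
|f_req| = 299.9 > 151.5 N → the container slides down the incline; f = μ_k N = 0.05 × 946.7 = 47.3 N.

f ≈ 47.3 N (up the incline)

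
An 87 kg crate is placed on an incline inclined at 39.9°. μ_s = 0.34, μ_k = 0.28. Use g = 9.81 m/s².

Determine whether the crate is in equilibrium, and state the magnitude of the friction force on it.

f ≈ 183 N

N = m g cos θ = 655 N.
Down-slope weight component: m g sin θ = 547 N.
μ_s N = 223 N.
547 > 223 N, so it slides; kinetic friction f = μ_k N = 0.28×655 = 183 N.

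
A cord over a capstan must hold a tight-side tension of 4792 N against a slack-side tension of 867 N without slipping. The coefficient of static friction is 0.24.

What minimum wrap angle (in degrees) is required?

T₂/T₁ = e^{μβ} → β = ln(T₂/T₁)/μ.
β = ln(4792/867)/0.24 = 1.71/0.24 = 7.124 rad.
In degrees: β = 7.124 × 180/π = 408°.

β_min ≈ 408°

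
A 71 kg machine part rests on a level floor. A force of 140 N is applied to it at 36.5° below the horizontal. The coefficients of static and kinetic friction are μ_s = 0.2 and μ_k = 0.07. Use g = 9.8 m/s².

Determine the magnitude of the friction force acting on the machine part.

f ≈ 113 N

Vertical equilibrium gives N = m g + P sin α = 779.1 N.
Horizontally, friction must balance P cos α = 112.5 N.
μ_s N = 0.2 × 779.1 = 155.8 N.
Since 112.5 N does not exceed the limit, the machine part stays at rest and f = 113 N.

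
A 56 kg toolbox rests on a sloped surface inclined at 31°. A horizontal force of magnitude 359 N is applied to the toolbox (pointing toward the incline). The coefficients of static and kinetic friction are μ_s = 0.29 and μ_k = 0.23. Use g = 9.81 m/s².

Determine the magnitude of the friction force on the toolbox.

f ≈ 24.8 N (down the incline)

Normal direction: N = m g cos θ + P sin θ = 655.8 N.
Along the incline, the net driving force (taking up-slope positive) is P cos θ − m g sin θ = 307.7 − 282.9 = 24.78 N, so equilibrium requires friction f = -24.78 N (down-slope).
The limit of static friction is μ_s N = 190.2 N.
Since 24.78 N is within the 190.2 N limit, the toolbox stays put and friction is exactly 24.8 N.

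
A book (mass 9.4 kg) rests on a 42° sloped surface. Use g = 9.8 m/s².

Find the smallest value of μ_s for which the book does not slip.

At the slip threshold m g sin θ = μ_s m g cos θ, so μ_s,min = tan θ.
μ_s,min = tan 42° = 0.9.

μ_s,min ≈ 0.9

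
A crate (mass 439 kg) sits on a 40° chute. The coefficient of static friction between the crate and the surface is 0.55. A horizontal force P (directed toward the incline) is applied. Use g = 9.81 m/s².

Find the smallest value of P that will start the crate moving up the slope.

P ≈ 11100 N

At impending motion up the slope, friction acts down-slope at its limit: f = μ_s N.
Perpendicular to the incline: N = m g cos θ + P sin θ.
Along the incline: P cos θ = m g sin θ + μ_s N = m g sin θ + μ_s (m g cos θ + P sin θ).
Solving, P (cos θ − μ_s sin θ) = m g (sin θ + μ_s cos θ), so P = 439×9.81×(sin 40° + 0.55 cos 40°)/(cos 40° − 0.55 sin 40°) = 4310×1.064/0.4125 = 11100 N.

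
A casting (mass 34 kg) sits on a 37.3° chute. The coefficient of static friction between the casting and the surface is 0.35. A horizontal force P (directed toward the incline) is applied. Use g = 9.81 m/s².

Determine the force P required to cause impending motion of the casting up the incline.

At impending motion up the slope, friction acts down-slope at its limit: f = μ_s N.
Perpendicular to the incline: N = m g cos θ + P sin θ.
Along the incline: P cos θ = m g sin θ + μ_s N = m g sin θ + μ_s (m g cos θ + P sin θ).
Solving, P (cos θ − μ_s sin θ) = m g (sin θ + μ_s cos θ), so P = 34×9.81×(sin 37.3° + 0.35 cos 37.3°)/(cos 37.3° − 0.35 sin 37.3°) = 334×0.8844/0.5834 = 506 N.

P ≈ 506 N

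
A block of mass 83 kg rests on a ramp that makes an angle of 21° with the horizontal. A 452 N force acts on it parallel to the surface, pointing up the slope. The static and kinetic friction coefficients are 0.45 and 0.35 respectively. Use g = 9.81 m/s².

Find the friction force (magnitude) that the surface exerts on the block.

Perpendicular to the surface, N = m g cos θ = 83·9.81·cos 21° = 760.1 N.
Parallel to the incline, ΣF = 0 gives f = m g sin θ − P = 291.8 − 452 = -160.2 N (up-slope positive).
The static-friction ceiling is μ_s N = 0.45 × 760.1 = 342.1 N.
Since |-160.2| ≤ 342.1 N, no slip — friction simply equals what equilibrium demands.

f ≈ 160 N (down the incline)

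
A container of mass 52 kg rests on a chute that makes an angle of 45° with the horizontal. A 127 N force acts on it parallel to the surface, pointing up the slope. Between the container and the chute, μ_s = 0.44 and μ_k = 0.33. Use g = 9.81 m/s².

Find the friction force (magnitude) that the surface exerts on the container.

f ≈ 119 N (up the incline)

Perpendicular to the surface, N = m g cos θ = 52·9.81·cos 45° = 360.7 N.
Parallel to the incline, ΣF = 0 gives f = m g sin θ − P = 360.7 − 127 = 233.7 N (up-slope positive).
The static-friction ceiling is μ_s N = 0.44 × 360.7 = 158.7 N.
Since |233.7| > 158.7 N, static friction cannot hold it; the container slides down the incline and kinetic friction applies: f = μ_k N = 0.33 × 360.7 = 119 N.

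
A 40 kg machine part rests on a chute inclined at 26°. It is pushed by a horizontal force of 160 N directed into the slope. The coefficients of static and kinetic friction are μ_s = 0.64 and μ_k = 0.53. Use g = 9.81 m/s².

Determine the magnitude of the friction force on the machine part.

The horizontal push has a component P sin θ into the surface, so N = m g cos θ + P sin θ = 352.7 + 70.14 = 422.8 N.
Parallel to the incline: P cos θ − m g sin θ = 143.8 − 172 = -28.21 N; the friction needed to balance this is 28.21 N acting up the slope.
Maximum static friction: μ_s N = 0.64 × 422.8 = 270.6 N.
Since 28.21 N is within the 270.6 N limit, the machine part stays put and friction is exactly 28.2 N.

f ≈ 28.2 N (up the incline)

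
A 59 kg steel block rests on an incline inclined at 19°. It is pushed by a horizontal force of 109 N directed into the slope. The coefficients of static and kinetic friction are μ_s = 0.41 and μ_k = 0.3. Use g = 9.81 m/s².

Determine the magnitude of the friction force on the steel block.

f ≈ 85.4 N (up the incline)

Normal direction: N = m g cos θ + P sin θ = 582.7 N.
Parallel to the incline: P cos θ − m g sin θ = 103.1 − 188.4 = -85.37 N; the friction needed to balance this is 85.37 N acting up the slope.
The limit of static friction is μ_s N = 238.9 N.
Since 85.37 N is within the 238.9 N limit, the steel block stays put and friction is exactly 85.4 N.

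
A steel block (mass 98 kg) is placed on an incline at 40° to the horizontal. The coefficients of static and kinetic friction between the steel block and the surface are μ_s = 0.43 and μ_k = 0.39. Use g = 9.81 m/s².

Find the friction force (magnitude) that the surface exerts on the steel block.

Perpendicular to the surface, N = m g cos θ = 98·9.81·cos 40° = 736.5 N.
Along the slope the weight component is m g sin θ = 618 N; friction must supply exactly this, acting up-slope.
Static friction can supply at most μ_s N = 316.7 N.
|618| exceeds 316.7 N, so the steel block slips down-slope; friction is kinetic, f = μ_k N = 0.39×736.5 = 287 N.

f ≈ 287 N (up the incline)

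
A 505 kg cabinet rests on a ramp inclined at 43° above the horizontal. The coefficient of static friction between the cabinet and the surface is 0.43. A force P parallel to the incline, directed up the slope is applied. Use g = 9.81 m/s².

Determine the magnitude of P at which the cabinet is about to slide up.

At impending motion up the slope, friction acts down-slope at its limit: f = μ_s N.
P is parallel to the surface, so N = m g cos θ = 3620 N.
Along the incline: P = m g sin θ + μ_s N = 3380 + 0.43×3620 = 4940 N.

P ≈ 4940 N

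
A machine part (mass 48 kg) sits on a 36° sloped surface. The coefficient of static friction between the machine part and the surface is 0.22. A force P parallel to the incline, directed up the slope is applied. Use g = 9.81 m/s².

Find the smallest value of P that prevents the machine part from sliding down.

P_min ≈ 193 N

The machine part tends to slide down (tan θ > μ_s), so at the point of impending slip friction acts up-slope at its limit: f = μ_s N.
P is parallel to the surface, so N = m g cos θ = 381 N.
Along the incline: P + μ_s N = m g sin θ, so P = 277 − 0.22×381 = 193 N.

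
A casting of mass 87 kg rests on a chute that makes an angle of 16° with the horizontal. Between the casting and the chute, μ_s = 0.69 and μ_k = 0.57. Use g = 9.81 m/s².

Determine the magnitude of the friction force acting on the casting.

f ≈ 235 N (up the incline)

Perpendicular to the surface, N = m g cos θ = 87·9.81·cos 16° = 820.4 N.
Along the slope the weight component is m g sin θ = 235.2 N; friction must supply exactly this, acting up-slope.
The static-friction ceiling is μ_s N = 0.69 × 820.4 = 566.1 N.
Since |235.2| ≤ 566.1 N, static friction is sufficient; f equals the required value, not μ_s N.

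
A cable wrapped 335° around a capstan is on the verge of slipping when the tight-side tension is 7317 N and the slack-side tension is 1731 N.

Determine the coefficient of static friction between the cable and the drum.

T₂/T₁ = e^{μβ} → μ = ln(T₂/T₁)/β.
β = 335° = 5.847 rad.
μ = ln(7317/1731)/5.847 = ln(4.227)/5.847 = 0.247.

μ ≈ 0.247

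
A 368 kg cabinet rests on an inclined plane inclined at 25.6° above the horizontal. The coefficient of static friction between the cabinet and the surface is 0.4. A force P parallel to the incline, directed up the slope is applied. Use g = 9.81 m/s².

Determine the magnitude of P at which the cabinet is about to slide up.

At impending motion up the slope, friction acts down-slope at its limit: f = μ_s N.
P is parallel to the surface, so N = m g cos θ = 3260 N.
Along the incline: P = m g sin θ + μ_s N = 1560 + 0.4×3260 = 2860 N.

P ≈ 2860 N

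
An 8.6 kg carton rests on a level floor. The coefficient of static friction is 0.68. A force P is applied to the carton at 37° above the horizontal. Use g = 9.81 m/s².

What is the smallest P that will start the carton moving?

N = m g − P sin α (the pull lifts the carton).
At impending slip, P cos α = μ_s N = μ_s (m g − P sin α).
Solving: P (cos α + μ_s sin α) = μ_s m g → P = 0.68×84.4/(cos 37° + 0.68 sin 37°) = 57.4/1.208 = 47.5 N.

P ≈ 47.5 N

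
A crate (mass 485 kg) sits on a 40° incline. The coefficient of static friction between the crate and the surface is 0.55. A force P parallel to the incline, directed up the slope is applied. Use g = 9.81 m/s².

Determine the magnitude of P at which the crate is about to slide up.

P ≈ 5060 N

At impending motion up the slope, friction acts down-slope at its limit: f = μ_s N.
P is parallel to the surface, so N = m g cos θ = 3640 N.
Along the incline: P = m g sin θ + μ_s N = 3060 + 0.55×3640 = 5060 N.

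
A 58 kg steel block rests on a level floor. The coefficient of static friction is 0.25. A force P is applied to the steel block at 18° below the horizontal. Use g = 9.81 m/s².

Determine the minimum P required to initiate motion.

N = m g + P sin α (the push presses the steel block into the level floor).
At impending slip, P cos α = μ_s N = μ_s (m g + P sin α).
Solving: P (cos α − μ_s sin α) = μ_s m g → P = 0.25×569/(cos 18° − 0.25 sin 18°) = 142/0.8738 = 163 N.

P ≈ 163 N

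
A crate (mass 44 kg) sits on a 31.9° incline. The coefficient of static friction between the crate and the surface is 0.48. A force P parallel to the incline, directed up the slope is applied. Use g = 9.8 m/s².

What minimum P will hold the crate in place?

The crate tends to slide down (tan θ > μ_s), so at the point of impending slip friction acts up-slope at its limit: f = μ_s N.
P is parallel to the surface, so N = m g cos θ = 366 N.
Along the incline: P + μ_s N = m g sin θ, so P = 228 − 0.48×366 = 52.1 N.

P_min ≈ 52.1 N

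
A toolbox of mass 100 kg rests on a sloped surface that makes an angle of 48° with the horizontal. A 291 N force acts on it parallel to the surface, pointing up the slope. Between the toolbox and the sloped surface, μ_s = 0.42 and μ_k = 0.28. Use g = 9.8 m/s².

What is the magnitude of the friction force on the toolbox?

f ≈ 184 N (up the incline)

The normal reaction is N = m g cos θ = 655.7 N.
The friction needed for equilibrium is m g sin θ − P = 728.3 − 291 = 437.3 N, measured positive up-slope.
Static friction can supply at most μ_s N = 275.4 N.
|437.3| exceeds 275.4 N, so the toolbox slips down-slope; friction is kinetic, f = μ_k N = 0.28×655.7 = 184 N.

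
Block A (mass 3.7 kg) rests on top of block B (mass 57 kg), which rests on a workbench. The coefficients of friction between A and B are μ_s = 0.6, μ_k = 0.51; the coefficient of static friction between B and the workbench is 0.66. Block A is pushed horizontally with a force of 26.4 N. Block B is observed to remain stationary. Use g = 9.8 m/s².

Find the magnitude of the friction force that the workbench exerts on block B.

f ≈ 18.5 N

Between the blocks, N₁ = m_A g = 36.26 N.
Maximum static friction on A from B: μ_s N₁ = 0.6×36.26 = 21.76 N.
P = 26.4 N exceeds that limit, so A slips over B and the interface friction becomes kinetic: f₁ = μ_k N₁ = 0.51×36.26 = 18.5 N.
B experiences an equal 18.5 N forward from A (third law). B is in equilibrium, so the floor supplies f₂ = 18.5 N of static friction (limit μ_s(m_A+m_B)g = 392.6 N, not exceeded).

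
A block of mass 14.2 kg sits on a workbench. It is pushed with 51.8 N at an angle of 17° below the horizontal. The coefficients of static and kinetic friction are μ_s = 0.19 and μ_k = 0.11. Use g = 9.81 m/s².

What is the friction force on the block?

f ≈ 17 N

The vertical component of P adds to the normal force: N = m g + P sin α = 139.3 + 15.14 = 154.4 N.
For equilibrium, f = P cos α = 51.8×cos 17° = 49.54 N.
μ_s N = 0.19 × 154.4 = 29.34 N.
49.54 > 29.34 N → the block slides; f = μ_k N = 0.11×154.4 = 17 N.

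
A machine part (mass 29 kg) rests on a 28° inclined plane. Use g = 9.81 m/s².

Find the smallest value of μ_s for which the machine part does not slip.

At the slip threshold m g sin θ = μ_s m g cos θ, so μ_s,min = tan θ.
μ_s,min = tan 28° = 0.532.

μ_s,min ≈ 0.532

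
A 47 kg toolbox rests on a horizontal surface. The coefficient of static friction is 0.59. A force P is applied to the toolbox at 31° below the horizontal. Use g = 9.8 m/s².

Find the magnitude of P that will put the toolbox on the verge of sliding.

N = m g + P sin α (the push presses the toolbox into the horizontal surface).
At impending slip, P cos α = μ_s N = μ_s (m g + P sin α).
Solving: P (cos α − μ_s sin α) = μ_s m g → P = 0.59×461/(cos 31° − 0.59 sin 31°) = 272/0.5533 = 491 N.

P ≈ 491 N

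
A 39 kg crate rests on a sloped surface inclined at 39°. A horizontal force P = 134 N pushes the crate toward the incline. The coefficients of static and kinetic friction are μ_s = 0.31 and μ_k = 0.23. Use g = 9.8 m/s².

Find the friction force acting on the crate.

Normal direction: N = m g cos θ + P sin θ = 381.4 N.
Along the incline, the net driving force (taking up-slope positive) is P cos θ − m g sin θ = 104.1 − 240.5 = -136.4 N, so equilibrium requires friction f = 136.4 N (up-slope).
The limit of static friction is μ_s N = 118.2 N.
The required 136.4 N exceeds the static limit, so the crate slides down-slope and f = μ_k N = 0.23×381.4 = 87.7 N.

f ≈ 87.7 N (up the incline)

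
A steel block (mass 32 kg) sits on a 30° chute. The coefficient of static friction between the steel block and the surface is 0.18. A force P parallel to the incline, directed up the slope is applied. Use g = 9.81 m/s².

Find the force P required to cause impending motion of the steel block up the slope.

At impending motion up the slope, friction acts down-slope at its limit: f = μ_s N.
P is parallel to the surface, so N = m g cos θ = 272 N.
Along the incline: P = m g sin θ + μ_s N = 157 + 0.18×272 = 206 N.

P ≈ 206 N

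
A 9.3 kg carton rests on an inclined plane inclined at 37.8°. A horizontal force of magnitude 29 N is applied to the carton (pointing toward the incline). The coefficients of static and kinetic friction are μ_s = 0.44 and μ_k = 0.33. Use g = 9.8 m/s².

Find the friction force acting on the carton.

f ≈ 32.9 N (up the incline)

Normal direction: N = m g cos θ + P sin θ = 89.79 N.
Along the incline, the net driving force (taking up-slope positive) is P cos θ − m g sin θ = 22.91 − 55.86 = -32.95 N, so equilibrium requires friction f = 32.95 N (up-slope).
The limit of static friction is μ_s N = 39.51 N.
|f_req| = 32.95 ≤ 39.51 N → the carton is in equilibrium; friction equals the required value.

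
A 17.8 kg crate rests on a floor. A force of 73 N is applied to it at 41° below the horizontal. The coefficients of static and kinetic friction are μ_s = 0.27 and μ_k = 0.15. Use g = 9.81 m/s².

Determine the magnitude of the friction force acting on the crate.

Vertical equilibrium gives N = m g + P sin α = 222.5 N.
For equilibrium, f = P cos α = 73×cos 41° = 55.09 N.
The static-friction limit is μ_s N = 60.08 N.
55.09 ≤ 60.08 N → static; friction equals the required 55.1 N.

f ≈ 55.1 N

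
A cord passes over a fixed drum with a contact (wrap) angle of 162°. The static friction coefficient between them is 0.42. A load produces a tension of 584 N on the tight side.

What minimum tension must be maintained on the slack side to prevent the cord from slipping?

Capstan equation at impending slip: T_tight/T_slack = e^{μβ}.
β = 162° = 2.827 rad; e^{μβ} = e^{0.42×2.827} = 3.279.
T_slack = T_tight / e^{μβ} = 584 / 3.279 = 178 N.

T_min ≈ 178 N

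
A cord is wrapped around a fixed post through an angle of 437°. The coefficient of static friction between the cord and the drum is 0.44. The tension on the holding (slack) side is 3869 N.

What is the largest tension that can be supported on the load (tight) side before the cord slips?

At impending slip the capstan equation gives T₂/T₁ = e^{μβ} with β in radians.
β = 437° × π/180 = 7.627 rad.
e^{μβ} = e^{0.44×7.627} = 28.67.
T₂ = T₁ · e^{μβ} = 3869 × 28.67 = 111000 N.

T_max ≈ 111000 N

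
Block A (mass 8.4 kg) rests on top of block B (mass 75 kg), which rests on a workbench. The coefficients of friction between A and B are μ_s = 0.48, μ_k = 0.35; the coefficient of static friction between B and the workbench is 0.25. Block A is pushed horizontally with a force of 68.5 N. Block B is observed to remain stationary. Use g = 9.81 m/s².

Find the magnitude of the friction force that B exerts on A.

f ≈ 28.8 N

Between the blocks, N₁ = m_A g = 82.4 N.
Maximum static friction on A from B: μ_s N₁ = 0.48×82.4 = 39.55 N.
Since P = 68.5 N > 39.55 N, A slides on B; the A–B friction is kinetic: f₁ = μ_k N₁ = 0.35×82.4 = 28.8 N.
B experiences an equal 28.8 N forward from A (third law). B is in equilibrium, so the floor supplies f₂ = 28.8 N of static friction (limit μ_s(m_A+m_B)g = 204.5 N, not exceeded).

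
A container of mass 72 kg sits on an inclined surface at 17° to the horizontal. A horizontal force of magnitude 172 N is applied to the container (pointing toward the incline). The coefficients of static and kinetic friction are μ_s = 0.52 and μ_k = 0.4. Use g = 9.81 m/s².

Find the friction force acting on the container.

The horizontal push has a component P sin θ into the surface, so N = m g cos θ + P sin θ = 675.5 + 50.29 = 725.7 N.
Along the incline, the net driving force (taking up-slope positive) is P cos θ − m g sin θ = 164.5 − 206.5 = -42.02 N, so equilibrium requires friction f = 42.02 N (up-slope).
The limit of static friction is μ_s N = 377.4 N.
|f_req| = 42.02 ≤ 377.4 N → the container is in equilibrium; friction equals the required value.

f ≈ 42 N (up the incline)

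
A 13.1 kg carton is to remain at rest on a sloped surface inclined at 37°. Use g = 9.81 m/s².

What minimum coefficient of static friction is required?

μ_s,min ≈ 0.754

At the slip threshold m g sin θ = μ_s m g cos θ, so μ_s,min = tan θ.
μ_s,min = tan 37° = 0.754.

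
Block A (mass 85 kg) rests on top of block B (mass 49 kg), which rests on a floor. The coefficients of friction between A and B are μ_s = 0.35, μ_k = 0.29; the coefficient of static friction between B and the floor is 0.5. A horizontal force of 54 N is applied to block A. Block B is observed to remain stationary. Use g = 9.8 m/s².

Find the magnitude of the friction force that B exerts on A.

f ≈ 54 N

The normal force B exerts on A is simply A's weight, N₁ = 833 N.
Maximum static friction on A from B: μ_s N₁ = 0.35×833 = 291.6 N.
Since P = 54 N ≤ 291.6 N, A does not slip on B; friction on A equals P = 54 N.
B experiences an equal 54 N forward from A (third law). B is in equilibrium, so the floor supplies f₂ = 54 N of static friction (limit μ_s(m_A+m_B)g = 656.6 N, not exceeded).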